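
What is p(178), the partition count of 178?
571701605655

p(n) counts ways to write n as a sum of positive integers (order ignored).
Euler's pentagonal recurrence: p(k) = p(k-1) + p(k-2) - p(k-5) - p(k-7) + p(k-12) + p(k-15) - ... (offsets j(3j∓1)/2, signs ++--, p(0)=1, p(<0)=0).
DP table for k = 0..177: p(0)=1, p(1)=1, p(2)=2, p(3)=3, p(4)=5, p(5)=7, p(6)=11, p(7)=15, p(8)=22, p(9)=30, p(10)=42, p(11)=56, p(12)=77, p(13)=101, p(14)=135, p(15)=176, p(16)=231, p(17)=297, p(18)=385, p(19)=490, p(20)=627, p(21)=792, p(22)=1002, p(23)=1255, p(24)=1575, p(25)=1958, p(26)=2436, p(27)=3010, p(28)=3718, p(29)=4565, p(30)=5604, p(31)=6842, p(32)=8349, p(33)=10143, p(34)=12310, p(35)=14883, p(36)=17977, p(37)=21637, p(38)=26015, p(39)=31185, p(40)=37338, p(41)=44583, p(42)=53174, p(43)=63261, p(44)=75175, p(45)=89134, p(46)=105558, p(47)=124754, p(48)=147273, p(49)=173525, p(50)=204226, p(51)=239943, p(52)=281589, p(53)=329931, p(54)=386155, p(55)=451276, p(56)=526823, p(57)=614154, p(58)=715220, p(59)=831820, p(60)=966467, p(61)=1121505, p(62)=1300156, p(63)=1505499, p(64)=1741630, p(65)=2012558, p(66)=2323520, p(67)=2679689, p(68)=3087735, p(69)=3554345, p(70)=4087968, p(71)=4697205, p(72)=5392783, p(73)=6185689, p(74)=7089500, p(75)=8118264, p(76)=9289091, p(77)=10619863, p(78)=12132164, p(79)=13848650, p(80)=15796476, p(81)=18004327, p(82)=20506255, p(83)=23338469, p(84)=26543660, p(85)=30167357, p(86)=34262962, p(87)=38887673, p(88)=44108109, p(89)=49995925, p(90)=56634173, p(91)=64112359, p(92)=72533807, p(93)=82010177, p(94)=92669720, p(95)=104651419, p(96)=118114304, p(97)=133230930, p(98)=150198136, p(99)=169229875, p(100)=190569292, p(101)=214481126, p(102)=241265379, p(103)=271248950, p(104)=304801365, p(105)=342325709, p(106)=384276336, p(107)=431149389, p(108)=483502844, p(109)=541946240, p(110)=607163746, p(111)=679903203, p(112)=761002156, p(113)=851376628, p(114)=952050665, p(115)=1064144451, p(116)=1188908248, p(117)=1327710076, p(118)=1482074143, p(119)=1653668665, p(120)=1844349560, p(121)=2056148051, p(122)=2291320912, p(123)=2552338241, p(124)=2841940500, p(125)=3163127352, p(126)=3519222692, p(127)=3913864295, p(128)=4351078600, p(129)=4835271870, p(130)=5371315400, p(131)=5964539504, p(132)=6620830889, p(133)=7346629512, p(134)=8149040695, p(135)=9035836076, p(136)=10015581680, p(137)=11097645016, p(138)=12292341831, p(139)=13610949895, p(140)=15065878135, p(141)=16670689208, p(142)=18440293320, p(143)=20390982757, p(144)=22540654445, p(145)=24908858009, p(146)=27517052599, p(147)=30388671978, p(148)=33549419497, p(149)=37027355200, p(150)=40853235313, p(151)=45060624582, p(152)=49686288421, p(153)=54770336324, p(154)=60356673280, p(155)=66493182097, p(156)=73232243759, p(157)=80630964769, p(158)=88751778802, p(159)=97662728555, p(160)=107438159466, p(161)=118159068427, p(162)=129913904637, p(163)=142798995930, p(164)=156919475295, p(165)=172389800255, p(166)=189334822579, p(167)=207890420102, p(168)=228204732751, p(169)=250438925115, p(170)=274768617130, p(171)=301384802048, p(172)=330495499613, p(173)=362326859895, p(174)=397125074750, p(175)=435157697830, p(176)=476715857290, p(177)=522115831195.
Final step: p(178) = p(177) + p(176) - p(173) - p(171) + p(166) + p(163) - p(156) - p(152) + p(143) + p(138) - p(127) - p(121) + p(108) + p(101) - p(86) - p(78) + p(61) + p(52) - p(33) - p(23) + p(2)
= 522115831195 + 476715857290 - 362326859895 - 301384802048 + 189334822579 + 142798995930 - 73232243759 - 49686288421 + 20390982757 + 12292341831 - 3913864295 - 2056148051 + 483502844 + 214481126 - 34262962 - 12132164 + 1121505 + 281589 - 10143 - 1255 + 2
= 571701605655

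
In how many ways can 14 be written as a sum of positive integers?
135

p(n) counts ways to write n as a sum of positive integers (order ignored).
Euler's pentagonal recurrence: p(k) = p(k-1) + p(k-2) - p(k-5) - p(k-7) + p(k-12) + p(k-15) - ... (offsets j(3j∓1)/2, signs ++--, p(0)=1, p(<0)=0).
DP table for k = 0..13: p(0)=1, p(1)=1, p(2)=2, p(3)=3, p(4)=5, p(5)=7, p(6)=11, p(7)=15, p(8)=22, p(9)=30, p(10)=42, p(11)=56, p(12)=77, p(13)=101.
Final step: p(14) = p(13) + p(12) - p(9) - p(7) + p(2)
= 101 + 77 - 30 - 15 + 2
= 135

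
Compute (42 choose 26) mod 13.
3

Using Lucas' theorem:
Write n=42 and k=26 in base 13:
n in base 13: [3, 3]
k in base 13: [2, 0]
C(42,26) mod 13 = ∏ C(n_i, k_i) mod 13
Digit binomials (mod 13): C(3,2) = 3; C(3,0) = 1
Product: 3 × 1 = 3 ≡ 3 (mod 13)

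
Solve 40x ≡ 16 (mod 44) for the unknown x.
x ≡ 7 (mod 11)

gcd(40, 44) = 4, which divides 16, so solutions exist.
Divide through by 4: 10x ≡ 4 (mod 11).
Find 10^(-1) mod 11 by the extended Euclidean algorithm:
11 = 1 × 10 + 1  ⟹  1 = (1)·11 + (-1)·10
So (-1)·10 ≡ 1 (mod 11), i.e. 10^(-1) ≡ -1 ≡ 10 (mod 11).
x ≡ 10 × 4 = 40 ≡ 7 (mod 11).
Check: 40 × 7 = 280 ≡ 16 (mod 44).
x ≡ 7 (mod 11), giving 4 solutions mod 44.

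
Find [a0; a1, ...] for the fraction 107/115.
[0; 1, 13, 2, 1, 2]

Euclidean algorithm steps:
107 = 0 × 115 + 107
115 = 1 × 107 + 8
107 = 13 × 8 + 3
8 = 2 × 3 + 2
3 = 1 × 2 + 1
2 = 2 × 1 + 0
Continued fraction: [0; 1, 13, 2, 1, 2]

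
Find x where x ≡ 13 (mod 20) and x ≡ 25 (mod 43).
713

Using Chinese Remainder Theorem:
M = 20 × 43 = 860
M1 = 43, M2 = 20
y1 = 43^(-1) mod 20 = 7
y2 = 20^(-1) mod 43 = 28
x = (13×43×7 + 25×20×28) mod 860 = 713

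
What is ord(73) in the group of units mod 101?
100

101 is prime, so ord(73) divides φ(101) = 100.
Divisors of 100: 1, 2, 4, 5, 10, 20, 25, 50, 100.
Repeated squaring: 73^1 ≡ 73, 73^2 ≡ 77, 73^4 ≡ 71, 73^8 ≡ 92, 73^16 ≡ 81, 73^32 ≡ 97, 73^64 ≡ 16 (mod 101).
Test 73^d mod 101 for each divisor d in increasing order:
73^1 ≡ 73
73^2 ≡ 77
73^4 ≡ 71
73^5 = 73^4·73^1 ≡ 32
73^10 = 73^8·73^2 ≡ 14
73^20 = 73^16·73^4 ≡ 95
73^25 = 73^16·73^8·73^1 ≡ 10
73^50 = 73^32·73^16·73^2 ≡ 100
73^100 = 73^64·73^32·73^4 ≡ 1  ← first divisor giving 1
The order is 100.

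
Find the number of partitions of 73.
6185689

p(n) counts ways to write n as a sum of positive integers (order ignored).
Euler's pentagonal recurrence: p(k) = p(k-1) + p(k-2) - p(k-5) - p(k-7) + p(k-12) + p(k-15) - ... (offsets j(3j∓1)/2, signs ++--, p(0)=1, p(<0)=0).
DP table for k = 0..72: p(0)=1, p(1)=1, p(2)=2, p(3)=3, p(4)=5, p(5)=7, p(6)=11, p(7)=15, p(8)=22, p(9)=30, p(10)=42, p(11)=56, p(12)=77, p(13)=101, p(14)=135, p(15)=176, p(16)=231, p(17)=297, p(18)=385, p(19)=490, p(20)=627, p(21)=792, p(22)=1002, p(23)=1255, p(24)=1575, p(25)=1958, p(26)=2436, p(27)=3010, p(28)=3718, p(29)=4565, p(30)=5604, p(31)=6842, p(32)=8349, p(33)=10143, p(34)=12310, p(35)=14883, p(36)=17977, p(37)=21637, p(38)=26015, p(39)=31185, p(40)=37338, p(41)=44583, p(42)=53174, p(43)=63261, p(44)=75175, p(45)=89134, p(46)=105558, p(47)=124754, p(48)=147273, p(49)=173525, p(50)=204226, p(51)=239943, p(52)=281589, p(53)=329931, p(54)=386155, p(55)=451276, p(56)=526823, p(57)=614154, p(58)=715220, p(59)=831820, p(60)=966467, p(61)=1121505, p(62)=1300156, p(63)=1505499, p(64)=1741630, p(65)=2012558, p(66)=2323520, p(67)=2679689, p(68)=3087735, p(69)=3554345, p(70)=4087968, p(71)=4697205, p(72)=5392783.
Final step: p(73) = p(72) + p(71) - p(68) - p(66) + p(61) + p(58) - p(51) - p(47) + p(38) + p(33) - p(22) - p(16) + p(3)
= 5392783 + 4697205 - 3087735 - 2323520 + 1121505 + 715220 - 239943 - 124754 + 26015 + 10143 - 1002 - 231 + 3
= 6185689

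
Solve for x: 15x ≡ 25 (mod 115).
x ≡ 17 (mod 23)

gcd(15, 115) = 5, which divides 25, so solutions exist.
Divide through by 5: 3x ≡ 5 (mod 23).
Find 3^(-1) mod 23 by the extended Euclidean algorithm:
23 = 7 × 3 + 2  ⟹  2 = (1)·23 + (-7)·3
3 = 1 × 2 + 1  ⟹  1 = (-1)·23 + (8)·3
So (8)·3 ≡ 1 (mod 23), i.e. 3^(-1) ≡ 8 (mod 23).
x ≡ 8 × 5 = 40 ≡ 17 (mod 23).
Check: 15 × 17 = 255 ≡ 25 (mod 115).
x ≡ 17 (mod 23), giving 5 solutions mod 115.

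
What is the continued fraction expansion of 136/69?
[1; 1, 33, 2]

Euclidean algorithm steps:
136 = 1 × 69 + 67
69 = 1 × 67 + 2
67 = 33 × 2 + 1
2 = 2 × 1 + 0
Continued fraction: [1; 1, 33, 2]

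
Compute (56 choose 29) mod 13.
11

Using Lucas' theorem:
Write n=56 and k=29 in base 13:
n in base 13: [4, 4]
k in base 13: [2, 3]
C(56,29) mod 13 = ∏ C(n_i, k_i) mod 13
Digit binomials (mod 13): C(4,2) = 6; C(4,3) = 4
Product: 6 × 4 = 24 ≡ 11 (mod 13)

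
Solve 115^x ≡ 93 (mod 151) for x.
17

Baby-step giant-step with step n = ⌈√151⌉ = 13.
Baby steps 115^j mod 151 (j:value) for j=0..12: 0:1, 1:115, 2:88, 3:3, 4:43, 5:113, 6:9, 7:129, 8:37, 9:27, 10:85, 11:111, 12:81.
Giant-step multiplier: 115^(-13) ≡ 115^(150-13) = 115^137 ≡ 106 (mod 151).
Giant steps γ_i = 93·106^i mod 151: γ_0=93, γ_1=43 (in table at j=4).
x = i·n + j = 1·13 + 4 = 17.
Check: 115^17 ≡ 93 (mod 151).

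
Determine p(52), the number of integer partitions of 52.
281589

p(n) counts ways to write n as a sum of positive integers (order ignored).
Euler's pentagonal recurrence: p(k) = p(k-1) + p(k-2) - p(k-5) - p(k-7) + p(k-12) + p(k-15) - ... (offsets j(3j∓1)/2, signs ++--, p(0)=1, p(<0)=0).
DP table for k = 0..51: p(0)=1, p(1)=1, p(2)=2, p(3)=3, p(4)=5, p(5)=7, p(6)=11, p(7)=15, p(8)=22, p(9)=30, p(10)=42, p(11)=56, p(12)=77, p(13)=101, p(14)=135, p(15)=176, p(16)=231, p(17)=297, p(18)=385, p(19)=490, p(20)=627, p(21)=792, p(22)=1002, p(23)=1255, p(24)=1575, p(25)=1958, p(26)=2436, p(27)=3010, p(28)=3718, p(29)=4565, p(30)=5604, p(31)=6842, p(32)=8349, p(33)=10143, p(34)=12310, p(35)=14883, p(36)=17977, p(37)=21637, p(38)=26015, p(39)=31185, p(40)=37338, p(41)=44583, p(42)=53174, p(43)=63261, p(44)=75175, p(45)=89134, p(46)=105558, p(47)=124754, p(48)=147273, p(49)=173525, p(50)=204226, p(51)=239943.
Final step: p(52) = p(51) + p(50) - p(47) - p(45) + p(40) + p(37) - p(30) - p(26) + p(17) + p(12) - p(1)
= 239943 + 204226 - 124754 - 89134 + 37338 + 21637 - 5604 - 2436 + 297 + 77 - 1
= 281589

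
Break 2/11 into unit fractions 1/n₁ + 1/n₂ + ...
1/6 + 1/66

Greedy algorithm:
2/11: ceiling(11/2) = 6, use 1/6
1/66: ceiling(66/1) = 66, use 1/66
Result: 2/11 = 1/6 + 1/66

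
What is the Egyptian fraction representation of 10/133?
1/14 + 1/266

Greedy algorithm:
10/133: ceiling(133/10) = 14, use 1/14
1/266: ceiling(266/1) = 266, use 1/266
Result: 10/133 = 1/14 + 1/266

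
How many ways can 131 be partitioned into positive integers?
5964539504

p(n) counts ways to write n as a sum of positive integers (order ignored).
Euler's pentagonal recurrence: p(k) = p(k-1) + p(k-2) - p(k-5) - p(k-7) + p(k-12) + p(k-15) - ... (offsets j(3j∓1)/2, signs ++--, p(0)=1, p(<0)=0).
DP table for k = 0..130: p(0)=1, p(1)=1, p(2)=2, p(3)=3, p(4)=5, p(5)=7, p(6)=11, p(7)=15, p(8)=22, p(9)=30, p(10)=42, p(11)=56, p(12)=77, p(13)=101, p(14)=135, p(15)=176, p(16)=231, p(17)=297, p(18)=385, p(19)=490, p(20)=627, p(21)=792, p(22)=1002, p(23)=1255, p(24)=1575, p(25)=1958, p(26)=2436, p(27)=3010, p(28)=3718, p(29)=4565, p(30)=5604, p(31)=6842, p(32)=8349, p(33)=10143, p(34)=12310, p(35)=14883, p(36)=17977, p(37)=21637, p(38)=26015, p(39)=31185, p(40)=37338, p(41)=44583, p(42)=53174, p(43)=63261, p(44)=75175, p(45)=89134, p(46)=105558, p(47)=124754, p(48)=147273, p(49)=173525, p(50)=204226, p(51)=239943, p(52)=281589, p(53)=329931, p(54)=386155, p(55)=451276, p(56)=526823, p(57)=614154, p(58)=715220, p(59)=831820, p(60)=966467, p(61)=1121505, p(62)=1300156, p(63)=1505499, p(64)=1741630, p(65)=2012558, p(66)=2323520, p(67)=2679689, p(68)=3087735, p(69)=3554345, p(70)=4087968, p(71)=4697205, p(72)=5392783, p(73)=6185689, p(74)=7089500, p(75)=8118264, p(76)=9289091, p(77)=10619863, p(78)=12132164, p(79)=13848650, p(80)=15796476, p(81)=18004327, p(82)=20506255, p(83)=23338469, p(84)=26543660, p(85)=30167357, p(86)=34262962, p(87)=38887673, p(88)=44108109, p(89)=49995925, p(90)=56634173, p(91)=64112359, p(92)=72533807, p(93)=82010177, p(94)=92669720, p(95)=104651419, p(96)=118114304, p(97)=133230930, p(98)=150198136, p(99)=169229875, p(100)=190569292, p(101)=214481126, p(102)=241265379, p(103)=271248950, p(104)=304801365, p(105)=342325709, p(106)=384276336, p(107)=431149389, p(108)=483502844, p(109)=541946240, p(110)=607163746, p(111)=679903203, p(112)=761002156, p(113)=851376628, p(114)=952050665, p(115)=1064144451, p(116)=1188908248, p(117)=1327710076, p(118)=1482074143, p(119)=1653668665, p(120)=1844349560, p(121)=2056148051, p(122)=2291320912, p(123)=2552338241, p(124)=2841940500, p(125)=3163127352, p(126)=3519222692, p(127)=3913864295, p(128)=4351078600, p(129)=4835271870, p(130)=5371315400.
Final step: p(131) = p(130) + p(129) - p(126) - p(124) + p(119) + p(116) - p(109) - p(105) + p(96) + p(91) - p(80) - p(74) + p(61) + p(54) - p(39) - p(31) + p(14) + p(5)
= 5371315400 + 4835271870 - 3519222692 - 2841940500 + 1653668665 + 1188908248 - 541946240 - 342325709 + 118114304 + 64112359 - 15796476 - 7089500 + 1121505 + 386155 - 31185 - 6842 + 135 + 7
= 5964539504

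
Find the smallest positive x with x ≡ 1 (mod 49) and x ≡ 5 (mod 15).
50

Using Chinese Remainder Theorem:
M = 49 × 15 = 735
M1 = 15, M2 = 49
y1 = 15^(-1) mod 49 = 36
y2 = 49^(-1) mod 15 = 4
x = (1×15×36 + 5×49×4) mod 735 = 50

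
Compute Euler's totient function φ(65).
48

65 = 5 × 13
φ(n) = n × ∏(1 - 1/p) for each prime p dividing n
φ(65) = 65 × (1 - 1/5) × (1 - 1/13) = 48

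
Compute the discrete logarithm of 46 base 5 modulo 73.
54

Baby-step giant-step with step n = ⌈√73⌉ = 9.
Baby steps 5^j mod 73 (j:value) for j=0..8: 0:1, 1:5, 2:25, 3:52, 4:41, 5:59, 6:3, 7:15, 8:2.
Giant-step multiplier: 5^(-9) ≡ 5^(72-9) = 5^63 ≡ 22 (mod 73).
Giant steps γ_i = 46·22^i mod 73: γ_0=46, γ_1=63, γ_2=72, γ_3=51, γ_4=27, γ_5=10, γ_6=1 (in table at j=0).
x = i·n + j = 6·9 + 0 = 54.
Check: 5^54 ≡ 46 (mod 73).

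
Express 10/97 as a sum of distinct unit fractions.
1/10 + 1/324 + 1/157140

Greedy algorithm:
10/97: ceiling(97/10) = 10, use 1/10
3/970: ceiling(970/3) = 324, use 1/324
1/157140: ceiling(157140/1) = 157140, use 1/157140
Result: 10/97 = 1/10 + 1/324 + 1/157140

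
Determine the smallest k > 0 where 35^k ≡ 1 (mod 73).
36

73 is prime, so ord(35) divides φ(73) = 72.
Divisors of 72: 1, 2, 3, 4, 6, 8, 9, 12, 18, 24, 36, 72.
Repeated squaring: 35^1 ≡ 35, 35^2 ≡ 57, 35^4 ≡ 37, 35^8 ≡ 55, 35^16 ≡ 32, 35^32 ≡ 2, 35^64 ≡ 4 (mod 73).
Test 35^d mod 73 for each divisor d in increasing order:
35^1 ≡ 35
35^2 ≡ 57
35^3 = 35^2·35^1 ≡ 24
35^4 ≡ 37
35^6 = 35^4·35^2 ≡ 65
35^8 ≡ 55
35^9 = 35^8·35^1 ≡ 27
35^12 = 35^8·35^4 ≡ 64
35^18 = 35^16·35^2 ≡ 72
35^24 = 35^16·35^8 ≡ 8
35^36 = 35^32·35^4 ≡ 1  ← first divisor giving 1
The order is 36.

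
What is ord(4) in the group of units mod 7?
3

7 is prime, so ord(4) divides φ(7) = 6.
Divisors of 6: 1, 2, 3, 6.
Repeated squaring: 4^1 ≡ 4, 4^2 ≡ 2, 4^4 ≡ 4 (mod 7).
Test 4^d mod 7 for each divisor d in increasing order:
4^1 ≡ 4
4^2 ≡ 2
4^3 = 4^2·4^1 ≡ 1  ← first divisor giving 1
The order is 3.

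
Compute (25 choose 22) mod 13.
12

Using Lucas' theorem:
Write n=25 and k=22 in base 13:
n in base 13: [1, 12]
k in base 13: [1, 9]
C(25,22) mod 13 = ∏ C(n_i, k_i) mod 13
Digit binomials (mod 13): C(1,1) = 1; C(12,9) = 220 ≡ 12
Product: 1 × 12 = 12 ≡ 12 (mod 13)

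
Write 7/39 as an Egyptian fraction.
1/6 + 1/78

Greedy algorithm:
7/39: ceiling(39/7) = 6, use 1/6
1/78: ceiling(78/1) = 78, use 1/78
Result: 7/39 = 1/6 + 1/78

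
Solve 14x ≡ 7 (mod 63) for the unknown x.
x ≡ 5 (mod 9)

gcd(14, 63) = 7, which divides 7, so solutions exist.
Divide through by 7: 2x ≡ 1 (mod 9).
Find 2^(-1) mod 9 by the extended Euclidean algorithm:
9 = 4 × 2 + 1  ⟹  1 = (1)·9 + (-4)·2
So (-4)·2 ≡ 1 (mod 9), i.e. 2^(-1) ≡ -4 ≡ 5 (mod 9).
x ≡ 5 × 1 = 5 ≡ 5 (mod 9).
Check: 14 × 5 = 70 ≡ 7 (mod 63).
x ≡ 5 (mod 9), giving 7 solutions mod 63.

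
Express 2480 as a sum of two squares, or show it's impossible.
Not possible

Factorization: 2480 = 2^4 × 5 × 31
By Fermat: n is sum of two squares iff every prime p ≡ 3 (mod 4) appears to even power.
Prime(s) ≡ 3 (mod 4) with odd exponent: [(31, 1)]
Therefore 2480 cannot be expressed as a² + b².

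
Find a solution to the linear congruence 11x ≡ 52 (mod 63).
x ≡ 62 (mod 63)

gcd(11, 63) = 1, which divides 52, so solutions exist.
Find 11^(-1) mod 63 by the extended Euclidean algorithm:
63 = 5 × 11 + 8  ⟹  8 = (1)·63 + (-5)·11
11 = 1 × 8 + 3  ⟹  3 = (-1)·63 + (6)·11
8 = 2 × 3 + 2  ⟹  2 = (3)·63 + (-17)·11
3 = 1 × 2 + 1  ⟹  1 = (-4)·63 + (23)·11
So (23)·11 ≡ 1 (mod 63), i.e. 11^(-1) ≡ 23 (mod 63).
x ≡ 23 × 52 = 1196 ≡ 62 (mod 63).
Check: 11 × 62 = 682 ≡ 52 (mod 63).
Unique solution: x ≡ 62 (mod 63)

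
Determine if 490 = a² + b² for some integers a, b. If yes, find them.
7² + 21² (a=7, b=21)

Factorization: 490 = 2 × 5 × 7^2
By Fermat: n is sum of two squares iff every prime p ≡ 3 (mod 4) appears to even power.
All primes ≡ 3 (mod 4) appear to even power.
Search a = 0, 1, 2, … for 490 - a² a perfect square: first hit at a = 7: 490 - 49 = 441 = 21².
490 = 7² + 21² = 49 + 441 ✓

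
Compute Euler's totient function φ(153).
96

153 = 3^2 × 17
φ(n) = n × ∏(1 - 1/p) for each prime p dividing n
φ(153) = 153 × (1 - 1/3) × (1 - 1/17) = 96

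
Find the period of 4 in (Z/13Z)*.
6

13 is prime, so ord(4) divides φ(13) = 12.
Divisors of 12: 1, 2, 3, 4, 6, 12.
Repeated squaring: 4^1 ≡ 4, 4^2 ≡ 3, 4^4 ≡ 9, 4^8 ≡ 3 (mod 13).
Test 4^d mod 13 for each divisor d in increasing order:
4^1 ≡ 4
4^2 ≡ 3
4^3 = 4^2·4^1 ≡ 12
4^4 ≡ 9
4^6 = 4^4·4^2 ≡ 1  ← first divisor giving 1
The order is 6.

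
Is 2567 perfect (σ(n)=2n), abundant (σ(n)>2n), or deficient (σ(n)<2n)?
deficient

Proper divisors of 2567: sum = 1 + 17 + 151 = 169
Since 169 < 2567, 2567 is deficient.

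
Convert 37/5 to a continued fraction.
[7; 2, 2]

Euclidean algorithm steps:
37 = 7 × 5 + 2
5 = 2 × 2 + 1
2 = 2 × 1 + 0
Continued fraction: [7; 2, 2]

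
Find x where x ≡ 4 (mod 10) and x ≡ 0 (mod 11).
44

Using Chinese Remainder Theorem:
M = 10 × 11 = 110
M1 = 11, M2 = 10
y1 = 11^(-1) mod 10 = 1
y2 = 10^(-1) mod 11 = 10
x = (4×11×1 + 0×10×10) mod 110 = 44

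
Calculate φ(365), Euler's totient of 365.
288

365 = 5 × 73
φ(n) = n × ∏(1 - 1/p) for each prime p dividing n
φ(365) = 365 × (1 - 1/5) × (1 - 1/73) = 288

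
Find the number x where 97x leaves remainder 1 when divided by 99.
49

gcd(97, 99) = 1, so the inverse exists.
Extended Euclidean algorithm on (99, 97):
99 = 1 × 97 + 2  ⟹  2 = (1)·99 + (-1)·97
97 = 48 × 2 + 1  ⟹  1 = (-48)·99 + (49)·97
So (49)·97 ≡ 1 (mod 99), i.e. 97^(-1) ≡ 49 (mod 99).
Check: 97 × 49 = 4753 ≡ 1 (mod 99)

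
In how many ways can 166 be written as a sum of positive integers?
189334822579

p(n) counts ways to write n as a sum of positive integers (order ignored).
Euler's pentagonal recurrence: p(k) = p(k-1) + p(k-2) - p(k-5) - p(k-7) + p(k-12) + p(k-15) - ... (offsets j(3j∓1)/2, signs ++--, p(0)=1, p(<0)=0).
DP table for k = 0..165: p(0)=1, p(1)=1, p(2)=2, p(3)=3, p(4)=5, p(5)=7, p(6)=11, p(7)=15, p(8)=22, p(9)=30, p(10)=42, p(11)=56, p(12)=77, p(13)=101, p(14)=135, p(15)=176, p(16)=231, p(17)=297, p(18)=385, p(19)=490, p(20)=627, p(21)=792, p(22)=1002, p(23)=1255, p(24)=1575, p(25)=1958, p(26)=2436, p(27)=3010, p(28)=3718, p(29)=4565, p(30)=5604, p(31)=6842, p(32)=8349, p(33)=10143, p(34)=12310, p(35)=14883, p(36)=17977, p(37)=21637, p(38)=26015, p(39)=31185, p(40)=37338, p(41)=44583, p(42)=53174, p(43)=63261, p(44)=75175, p(45)=89134, p(46)=105558, p(47)=124754, p(48)=147273, p(49)=173525, p(50)=204226, p(51)=239943, p(52)=281589, p(53)=329931, p(54)=386155, p(55)=451276, p(56)=526823, p(57)=614154, p(58)=715220, p(59)=831820, p(60)=966467, p(61)=1121505, p(62)=1300156, p(63)=1505499, p(64)=1741630, p(65)=2012558, p(66)=2323520, p(67)=2679689, p(68)=3087735, p(69)=3554345, p(70)=4087968, p(71)=4697205, p(72)=5392783, p(73)=6185689, p(74)=7089500, p(75)=8118264, p(76)=9289091, p(77)=10619863, p(78)=12132164, p(79)=13848650, p(80)=15796476, p(81)=18004327, p(82)=20506255, p(83)=23338469, p(84)=26543660, p(85)=30167357, p(86)=34262962, p(87)=38887673, p(88)=44108109, p(89)=49995925, p(90)=56634173, p(91)=64112359, p(92)=72533807, p(93)=82010177, p(94)=92669720, p(95)=104651419, p(96)=118114304, p(97)=133230930, p(98)=150198136, p(99)=169229875, p(100)=190569292, p(101)=214481126, p(102)=241265379, p(103)=271248950, p(104)=304801365, p(105)=342325709, p(106)=384276336, p(107)=431149389, p(108)=483502844, p(109)=541946240, p(110)=607163746, p(111)=679903203, p(112)=761002156, p(113)=851376628, p(114)=952050665, p(115)=1064144451, p(116)=1188908248, p(117)=1327710076, p(118)=1482074143, p(119)=1653668665, p(120)=1844349560, p(121)=2056148051, p(122)=2291320912, p(123)=2552338241, p(124)=2841940500, p(125)=3163127352, p(126)=3519222692, p(127)=3913864295, p(128)=4351078600, p(129)=4835271870, p(130)=5371315400, p(131)=5964539504, p(132)=6620830889, p(133)=7346629512, p(134)=8149040695, p(135)=9035836076, p(136)=10015581680, p(137)=11097645016, p(138)=12292341831, p(139)=13610949895, p(140)=15065878135, p(141)=16670689208, p(142)=18440293320, p(143)=20390982757, p(144)=22540654445, p(145)=24908858009, p(146)=27517052599, p(147)=30388671978, p(148)=33549419497, p(149)=37027355200, p(150)=40853235313, p(151)=45060624582, p(152)=49686288421, p(153)=54770336324, p(154)=60356673280, p(155)=66493182097, p(156)=73232243759, p(157)=80630964769, p(158)=88751778802, p(159)=97662728555, p(160)=107438159466, p(161)=118159068427, p(162)=129913904637, p(163)=142798995930, p(164)=156919475295, p(165)=172389800255.
Final step: p(166) = p(165) + p(164) - p(161) - p(159) + p(154) + p(151) - p(144) - p(140) + p(131) + p(126) - p(115) - p(109) + p(96) + p(89) - p(74) - p(66) + p(49) + p(40) - p(21) - p(11)
= 172389800255 + 156919475295 - 118159068427 - 97662728555 + 60356673280 + 45060624582 - 22540654445 - 15065878135 + 5964539504 + 3519222692 - 1064144451 - 541946240 + 118114304 + 49995925 - 7089500 - 2323520 + 173525 + 37338 - 792 - 56
= 189334822579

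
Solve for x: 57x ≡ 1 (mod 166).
67

gcd(57, 166) = 1, so the inverse exists.
Extended Euclidean algorithm on (166, 57):
166 = 2 × 57 + 52  ⟹  52 = (1)·166 + (-2)·57
57 = 1 × 52 + 5  ⟹  5 = (-1)·166 + (3)·57
52 = 10 × 5 + 2  ⟹  2 = (11)·166 + (-32)·57
5 = 2 × 2 + 1  ⟹  1 = (-23)·166 + (67)·57
So (67)·57 ≡ 1 (mod 166), i.e. 57^(-1) ≡ 67 (mod 166).
Check: 57 × 67 = 3819 ≡ 1 (mod 166)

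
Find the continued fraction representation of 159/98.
[1; 1, 1, 1, 1, 1, 5, 2]

Euclidean algorithm steps:
159 = 1 × 98 + 61
98 = 1 × 61 + 37
61 = 1 × 37 + 24
37 = 1 × 24 + 13
24 = 1 × 13 + 11
13 = 1 × 11 + 2
11 = 5 × 2 + 1
2 = 2 × 1 + 0
Continued fraction: [1; 1, 1, 1, 1, 1, 5, 2]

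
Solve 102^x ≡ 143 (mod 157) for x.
18

Baby-step giant-step with step n = ⌈√157⌉ = 13.
Baby steps 102^j mod 157 (j:value) for j=0..12: 0:1, 1:102, 2:42, 3:45, 4:37, 5:6, 6:141, 7:95, 8:113, 9:65, 10:36, 11:61, 12:99.
Giant-step multiplier: 102^(-13) ≡ 102^(156-13) = 102^143 ≡ 22 (mod 157).
Giant steps γ_i = 143·22^i mod 157: γ_0=143, γ_1=6 (in table at j=5).
x = i·n + j = 1·13 + 5 = 18.
Check: 102^18 ≡ 143 (mod 157).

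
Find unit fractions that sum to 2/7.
1/4 + 1/28

Greedy algorithm:
2/7: ceiling(7/2) = 4, use 1/4
1/28: ceiling(28/1) = 28, use 1/28
Result: 2/7 = 1/4 + 1/28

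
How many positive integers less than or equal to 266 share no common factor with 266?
108

266 = 2 × 7 × 19
φ(n) = n × ∏(1 - 1/p) for each prime p dividing n
φ(266) = 266 × (1 - 1/2) × (1 - 1/7) × (1 - 1/19) = 108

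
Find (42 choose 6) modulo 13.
0

Using Lucas' theorem:
Write n=42 and k=6 in base 13:
n in base 13: [3, 3]
k in base 13: [0, 6]
C(42,6) mod 13 = ∏ C(n_i, k_i) mod 13
Digit binomials (mod 13): C(3,0) = 1; C(3,6) = 0 (k_i > n_i)
Product: 1 × 0 = 0 ≡ 0 (mod 13)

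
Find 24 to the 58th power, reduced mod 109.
20

Repeated squaring. Binary of 58 = 111010.
24^1 ≡ 24 (mod 109); 24^2 ≡ 31 (mod 109); 24^4 ≡ 89 (mod 109); 24^8 ≡ 73 (mod 109); 24^16 ≡ 97 (mod 109); 24^32 ≡ 35 (mod 109)
24^58 = 24^2 × 24^8 × 24^16 × 24^32 ≡ 20 (mod 109)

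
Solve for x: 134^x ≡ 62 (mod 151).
56

Baby-step giant-step with step n = ⌈√151⌉ = 13.
Baby steps 134^j mod 151 (j:value) for j=0..12: 0:1, 1:134, 2:138, 3:70, 4:18, 5:147, 6:68, 7:52, 8:22, 9:79, 10:16, 11:30, 12:94.
Giant-step multiplier: 134^(-13) ≡ 134^(150-13) = 134^137 ≡ 12 (mod 151).
Giant steps γ_i = 62·12^i mod 151: γ_0=62, γ_1=140, γ_2=19, γ_3=77, γ_4=18 (in table at j=4).
x = i·n + j = 4·13 + 4 = 56.
Check: 134^56 ≡ 62 (mod 151).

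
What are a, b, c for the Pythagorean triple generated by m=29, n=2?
(837, 116, 845)

Euclid's formula: a = m² - n², b = 2mn, c = m² + n²
m = 29, n = 2
a = 29² - 2² = 841 - 4 = 837
b = 2 × 29 × 2 = 116
c = 29² + 2² = 841 + 4 = 845
Verification: 837² + 116² = 700569 + 13456 = 714025 = 845² ✓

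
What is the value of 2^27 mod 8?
0

Repeated squaring. Binary of 27 = 11011.
2^1 ≡ 2 (mod 8); 2^2 ≡ 4 (mod 8); 2^4 ≡ 0 (mod 8); 2^8 ≡ 0 (mod 8); 2^16 ≡ 0 (mod 8)
2^27 = 2^1 × 2^2 × 2^8 × 2^16 ≡ 0 (mod 8)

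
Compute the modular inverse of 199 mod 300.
199

gcd(199, 300) = 1, so the inverse exists.
Extended Euclidean algorithm on (300, 199):
300 = 1 × 199 + 101  ⟹  101 = (1)·300 + (-1)·199
199 = 1 × 101 + 98  ⟹  98 = (-1)·300 + (2)·199
101 = 1 × 98 + 3  ⟹  3 = (2)·300 + (-3)·199
98 = 32 × 3 + 2  ⟹  2 = (-65)·300 + (98)·199
3 = 1 × 2 + 1  ⟹  1 = (67)·300 + (-101)·199
So (-101)·199 ≡ 1 (mod 300), i.e. 199^(-1) ≡ -101 ≡ 199 (mod 300).
Check: 199 × 199 = 39601 ≡ 1 (mod 300)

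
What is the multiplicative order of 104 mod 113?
56

113 is prime, so ord(104) divides φ(113) = 112.
Divisors of 112: 1, 2, 4, 7, 8, 14, 16, 28, 56, 112.
Repeated squaring: 104^1 ≡ 104, 104^2 ≡ 81, 104^4 ≡ 7, 104^8 ≡ 49, 104^16 ≡ 28, 104^32 ≡ 106, 104^64 ≡ 49 (mod 113).
Test 104^d mod 113 for each divisor d in increasing order:
104^1 ≡ 104
104^2 ≡ 81
104^4 ≡ 7
104^7 = 104^4·104^2·104^1 ≡ 95
104^8 ≡ 49
104^14 = 104^8·104^4·104^2 ≡ 98
104^16 ≡ 28
104^28 = 104^16·104^8·104^4 ≡ 112
104^56 = 104^32·104^16·104^8 ≡ 1  ← first divisor giving 1
The order is 56.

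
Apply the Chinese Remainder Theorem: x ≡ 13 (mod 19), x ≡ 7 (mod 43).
222

Using Chinese Remainder Theorem:
M = 19 × 43 = 817
M1 = 43, M2 = 19
y1 = 43^(-1) mod 19 = 4
y2 = 19^(-1) mod 43 = 34
x = (13×43×4 + 7×19×34) mod 817 = 222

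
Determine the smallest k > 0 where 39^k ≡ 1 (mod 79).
78

79 is prime, so ord(39) divides φ(79) = 78.
Divisors of 78: 1, 2, 3, 6, 13, 26, 39, 78.
Repeated squaring: 39^1 ≡ 39, 39^2 ≡ 20, 39^4 ≡ 5, 39^8 ≡ 25, 39^16 ≡ 72, 39^32 ≡ 49, 39^64 ≡ 31 (mod 79).
Test 39^d mod 79 for each divisor d in increasing order:
39^1 ≡ 39
39^2 ≡ 20
39^3 = 39^2·39^1 ≡ 69
39^6 = 39^4·39^2 ≡ 21
39^13 = 39^8·39^4·39^1 ≡ 56
39^26 = 39^16·39^8·39^2 ≡ 55
39^39 = 39^32·39^4·39^2·39^1 ≡ 78
39^78 = 39^64·39^8·39^4·39^2 ≡ 1  ← first divisor giving 1
The order is 78.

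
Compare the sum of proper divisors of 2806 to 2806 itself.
deficient

Proper divisors of 2806: sum = 1 + 2 + 23 + 46 + 61 + 122 + 1403 = 1658
Since 1658 < 2806, 2806 is deficient.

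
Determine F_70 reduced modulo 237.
137

Matrix identity: Q^n = [[F_(n+1), F_n], [F_n, F_(n-1)]] with Q = [[1,1],[1,0]].
n = 70 = 1000110₂. Square-and-multiply, entries mod 237:
Q^1 = [[1,1],[1,0]]
Q^2 = (Q^1)² = [[2,1],[1,1]]
Q^4 = (Q^2)² = [[5,3],[3,2]]
Q^8 = (Q^4)² = [[34,21],[21,13]]
Q^17 = (Q^8)²·Q = [[214,175],[175,39]]
Q^35 = (Q^17)²·Q = [[63,107],[107,193]]
Q^70 = (Q^35)² = [[13,137],[137,113]]
F_70 mod 237 = Q^70[0][1] = 137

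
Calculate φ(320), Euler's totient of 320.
128

320 = 2^6 × 5
φ(n) = n × ∏(1 - 1/p) for each prime p dividing n
φ(320) = 320 × (1 - 1/2) × (1 - 1/5) = 128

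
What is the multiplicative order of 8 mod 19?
6

19 is prime, so ord(8) divides φ(19) = 18.
Divisors of 18: 1, 2, 3, 6, 9, 18.
Repeated squaring: 8^1 ≡ 8, 8^2 ≡ 7, 8^4 ≡ 11, 8^8 ≡ 7, 8^16 ≡ 11 (mod 19).
Test 8^d mod 19 for each divisor d in increasing order:
8^1 ≡ 8
8^2 ≡ 7
8^3 = 8^2·8^1 ≡ 18
8^6 = 8^4·8^2 ≡ 1  ← first divisor giving 1
The order is 6.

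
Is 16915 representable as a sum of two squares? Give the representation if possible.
Not possible

Factorization: 16915 = 5 × 17 × 199
By Fermat: n is sum of two squares iff every prime p ≡ 3 (mod 4) appears to even power.
Prime(s) ≡ 3 (mod 4) with odd exponent: [(199, 1)]
Therefore 16915 cannot be expressed as a² + b².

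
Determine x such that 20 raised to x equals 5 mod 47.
5

Baby-step giant-step with step n = ⌈√47⌉ = 7.
Baby steps 20^j mod 47 (j:value) for j=0..6: 0:1, 1:20, 2:24, 3:10, 4:12, 5:5, 6:6.
h = 5 is already in the table at j=5, so x = 5.
Check: 20^5 ≡ 5 (mod 47).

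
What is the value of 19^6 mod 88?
25

Repeated squaring. Binary of 6 = 110.
19^1 ≡ 19 (mod 88); 19^2 ≡ 9 (mod 88); 19^4 ≡ 81 (mod 88)
19^6 = 19^2 × 19^4 ≡ 25 (mod 88)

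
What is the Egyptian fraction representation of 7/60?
1/9 + 1/180

Greedy algorithm:
7/60: ceiling(60/7) = 9, use 1/9
1/180: ceiling(180/1) = 180, use 1/180
Result: 7/60 = 1/9 + 1/180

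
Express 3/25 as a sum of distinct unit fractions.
1/9 + 1/113 + 1/25425

Greedy algorithm:
3/25: ceiling(25/3) = 9, use 1/9
2/225: ceiling(225/2) = 113, use 1/113
1/25425: ceiling(25425/1) = 25425, use 1/25425
Result: 3/25 = 1/9 + 1/113 + 1/25425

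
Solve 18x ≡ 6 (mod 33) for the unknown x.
x ≡ 4 (mod 11)

gcd(18, 33) = 3, which divides 6, so solutions exist.
Divide through by 3: 6x ≡ 2 (mod 11).
Find 6^(-1) mod 11 by the extended Euclidean algorithm:
11 = 1 × 6 + 5  ⟹  5 = (1)·11 + (-1)·6
6 = 1 × 5 + 1  ⟹  1 = (-1)·11 + (2)·6
So (2)·6 ≡ 1 (mod 11), i.e. 6^(-1) ≡ 2 (mod 11).
x ≡ 2 × 2 = 4 ≡ 4 (mod 11).
Check: 18 × 4 = 72 ≡ 6 (mod 33).
x ≡ 4 (mod 11), giving 3 solutions mod 33.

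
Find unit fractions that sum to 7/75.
1/11 + 1/413 + 1/340725

Greedy algorithm:
7/75: ceiling(75/7) = 11, use 1/11
2/825: ceiling(825/2) = 413, use 1/413
1/340725: ceiling(340725/1) = 340725, use 1/340725
Result: 7/75 = 1/11 + 1/413 + 1/340725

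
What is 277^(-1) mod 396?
193

gcd(277, 396) = 1, so the inverse exists.
Extended Euclidean algorithm on (396, 277):
396 = 1 × 277 + 119  ⟹  119 = (1)·396 + (-1)·277
277 = 2 × 119 + 39  ⟹  39 = (-2)·396 + (3)·277
119 = 3 × 39 + 2  ⟹  2 = (7)·396 + (-10)·277
39 = 19 × 2 + 1  ⟹  1 = (-135)·396 + (193)·277
So (193)·277 ≡ 1 (mod 396), i.e. 277^(-1) ≡ 193 (mod 396).
Check: 277 × 193 = 53461 ≡ 1 (mod 396)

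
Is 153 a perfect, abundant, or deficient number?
deficient

Proper divisors of 153: sum = 1 + 3 + 9 + 17 + 51 = 81
Since 81 < 153, 153 is deficient.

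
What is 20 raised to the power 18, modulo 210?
190

Repeated squaring. Binary of 18 = 10010.
20^1 ≡ 20 (mod 210); 20^2 ≡ 190 (mod 210); 20^4 ≡ 190 (mod 210); 20^8 ≡ 190 (mod 210); 20^16 ≡ 190 (mod 210)
20^18 = 20^2 × 20^16 ≡ 190 (mod 210)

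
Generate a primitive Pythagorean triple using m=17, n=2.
(285, 68, 293)

Euclid's formula: a = m² - n², b = 2mn, c = m² + n²
m = 17, n = 2
a = 17² - 2² = 289 - 4 = 285
b = 2 × 17 × 2 = 68
c = 17² + 2² = 289 + 4 = 293
Verification: 285² + 68² = 81225 + 4624 = 85849 = 293² ✓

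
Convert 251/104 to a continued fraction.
[2; 2, 2, 2, 1, 1, 3]

Euclidean algorithm steps:
251 = 2 × 104 + 43
104 = 2 × 43 + 18
43 = 2 × 18 + 7
18 = 2 × 7 + 4
7 = 1 × 4 + 3
4 = 1 × 3 + 1
3 = 3 × 1 + 0
Continued fraction: [2; 2, 2, 2, 1, 1, 3]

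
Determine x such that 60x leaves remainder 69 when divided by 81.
x ≡ 16 (mod 27)

gcd(60, 81) = 3, which divides 69, so solutions exist.
Divide through by 3: 20x ≡ 23 (mod 27).
Find 20^(-1) mod 27 by the extended Euclidean algorithm:
27 = 1 × 20 + 7  ⟹  7 = (1)·27 + (-1)·20
20 = 2 × 7 + 6  ⟹  6 = (-2)·27 + (3)·20
7 = 1 × 6 + 1  ⟹  1 = (3)·27 + (-4)·20
So (-4)·20 ≡ 1 (mod 27), i.e. 20^(-1) ≡ -4 ≡ 23 (mod 27).
x ≡ 23 × 23 = 529 ≡ 16 (mod 27).
Check: 60 × 16 = 960 ≡ 69 (mod 81).
x ≡ 16 (mod 27), giving 3 solutions mod 81.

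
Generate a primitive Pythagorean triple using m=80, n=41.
(4719, 6560, 8081)

Euclid's formula: a = m² - n², b = 2mn, c = m² + n²
m = 80, n = 41
a = 80² - 41² = 6400 - 1681 = 4719
b = 2 × 80 × 41 = 6560
c = 80² + 41² = 6400 + 1681 = 8081
Verification: 4719² + 6560² = 22268961 + 43033600 = 65302561 = 8081² ✓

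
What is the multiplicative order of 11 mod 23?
22

23 is prime, so ord(11) divides φ(23) = 22.
Divisors of 22: 1, 2, 11, 22.
Repeated squaring: 11^1 ≡ 11, 11^2 ≡ 6, 11^4 ≡ 13, 11^8 ≡ 8, 11^16 ≡ 18 (mod 23).
Test 11^d mod 23 for each divisor d in increasing order:
11^1 ≡ 11
11^2 ≡ 6
11^11 = 11^8·11^2·11^1 ≡ 22
11^22 = 11^16·11^4·11^2 ≡ 1  ← first divisor giving 1
The order is 22.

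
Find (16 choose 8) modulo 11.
0

Using Lucas' theorem:
Write n=16 and k=8 in base 11:
n in base 11: [1, 5]
k in base 11: [0, 8]
C(16,8) mod 11 = ∏ C(n_i, k_i) mod 11
Digit binomials (mod 11): C(1,0) = 1; C(5,8) = 0 (k_i > n_i)
Product: 1 × 0 = 0 ≡ 0 (mod 11)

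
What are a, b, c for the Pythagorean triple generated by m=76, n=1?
(5775, 152, 5777)

Euclid's formula: a = m² - n², b = 2mn, c = m² + n²
m = 76, n = 1
a = 76² - 1² = 5776 - 1 = 5775
b = 2 × 76 × 1 = 152
c = 76² + 1² = 5776 + 1 = 5777
Verification: 5775² + 152² = 33350625 + 23104 = 33373729 = 5777² ✓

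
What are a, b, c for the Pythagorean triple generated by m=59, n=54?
(565, 6372, 6397)

Euclid's formula: a = m² - n², b = 2mn, c = m² + n²
m = 59, n = 54
a = 59² - 54² = 3481 - 2916 = 565
b = 2 × 59 × 54 = 6372
c = 59² + 54² = 3481 + 2916 = 6397
Verification: 565² + 6372² = 319225 + 40602384 = 40921609 = 6397² ✓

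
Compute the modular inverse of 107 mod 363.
95

gcd(107, 363) = 1, so the inverse exists.
Extended Euclidean algorithm on (363, 107):
363 = 3 × 107 + 42  ⟹  42 = (1)·363 + (-3)·107
107 = 2 × 42 + 23  ⟹  23 = (-2)·363 + (7)·107
42 = 1 × 23 + 19  ⟹  19 = (3)·363 + (-10)·107
23 = 1 × 19 + 4  ⟹  4 = (-5)·363 + (17)·107
19 = 4 × 4 + 3  ⟹  3 = (23)·363 + (-78)·107
4 = 1 × 3 + 1  ⟹  1 = (-28)·363 + (95)·107
So (95)·107 ≡ 1 (mod 363), i.e. 107^(-1) ≡ 95 (mod 363).
Check: 107 × 95 = 10165 ≡ 1 (mod 363)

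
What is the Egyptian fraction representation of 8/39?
1/5 + 1/195

Greedy algorithm:
8/39: ceiling(39/8) = 5, use 1/5
1/195: ceiling(195/1) = 195, use 1/195
Result: 8/39 = 1/5 + 1/195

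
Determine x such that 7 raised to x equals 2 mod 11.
3

Baby-step giant-step with step n = ⌈√11⌉ = 4.
Baby steps 7^j mod 11 (j:value) for j=0..3: 0:1, 1:7, 2:5, 3:2.
h = 2 is already in the table at j=3, so x = 3.
Check: 7^3 ≡ 2 (mod 11).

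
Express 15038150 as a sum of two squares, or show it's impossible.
Not possible

Factorization: 15038150 = 2 × 5^2 × 67^3
By Fermat: n is sum of two squares iff every prime p ≡ 3 (mod 4) appears to even power.
Prime(s) ≡ 3 (mod 4) with odd exponent: [(67, 3)]
Therefore 15038150 cannot be expressed as a² + b².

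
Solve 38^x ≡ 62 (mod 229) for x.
178

Baby-step giant-step with step n = ⌈√229⌉ = 16.
Baby steps 38^j mod 229 (j:value) for j=0..15: 0:1, 1:38, 2:70, 3:141, 4:91, 5:23, 6:187, 7:7, 8:37, 9:32, 10:71, 11:179, 12:161, 13:164, 14:49, 15:30.
Giant-step multiplier: 38^(-16) ≡ 38^(228-16) = 38^212 ≡ 183 (mod 229).
Giant steps γ_i = 62·183^i mod 229: γ_0=62, γ_1=125, γ_2=204, γ_3=5, γ_4=228, γ_5=46, γ_6=174, γ_7=11, γ_8=181, γ_9=147, γ_10=108, γ_11=70 (in table at j=2).
x = i·n + j = 11·16 + 2 = 178.
Check: 38^178 ≡ 62 (mod 229).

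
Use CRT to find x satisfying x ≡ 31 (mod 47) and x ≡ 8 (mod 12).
548

Using Chinese Remainder Theorem:
M = 47 × 12 = 564
M1 = 12, M2 = 47
y1 = 12^(-1) mod 47 = 4
y2 = 47^(-1) mod 12 = 11
x = (31×12×4 + 8×47×11) mod 564 = 548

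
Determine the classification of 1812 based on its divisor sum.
abundant

Proper divisors of 1812: sum = 1 + 2 + 3 + 4 + 6 + 12 + 151 + 302 + 453 + 604 + 906 = 2444
Since 2444 > 1812, 1812 is abundant.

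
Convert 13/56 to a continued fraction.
[0; 4, 3, 4]

Euclidean algorithm steps:
13 = 0 × 56 + 13
56 = 4 × 13 + 4
13 = 3 × 4 + 1
4 = 4 × 1 + 0
Continued fraction: [0; 4, 3, 4]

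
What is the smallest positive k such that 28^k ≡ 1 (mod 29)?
2

29 is prime, so ord(28) divides φ(29) = 28.
Divisors of 28: 1, 2, 4, 7, 14, 28.
Repeated squaring: 28^1 ≡ 28, 28^2 ≡ 1, 28^4 ≡ 1, 28^8 ≡ 1, 28^16 ≡ 1 (mod 29).
Test 28^d mod 29 for each divisor d in increasing order:
28^1 ≡ 28
28^2 ≡ 1  ← first divisor giving 1
The order is 2.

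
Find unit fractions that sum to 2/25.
1/13 + 1/325

Greedy algorithm:
2/25: ceiling(25/2) = 13, use 1/13
1/325: ceiling(325/1) = 325, use 1/325
Result: 2/25 = 1/13 + 1/325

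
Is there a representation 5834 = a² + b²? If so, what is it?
53² + 55² (a=53, b=55)

Factorization: 5834 = 2 × 2917
By Fermat: n is sum of two squares iff every prime p ≡ 3 (mod 4) appears to even power.
All primes ≡ 3 (mod 4) appear to even power.
Search a = 0, 1, 2, … for 5834 - a² a perfect square: first hit at a = 53: 5834 - 2809 = 3025 = 55².
5834 = 53² + 55² = 2809 + 3025 ✓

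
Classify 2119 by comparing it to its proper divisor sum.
deficient

Proper divisors of 2119: sum = 1 + 13 + 163 = 177
Since 177 < 2119, 2119 is deficient.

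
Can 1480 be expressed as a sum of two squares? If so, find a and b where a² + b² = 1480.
6² + 38² (a=6, b=38)

Factorization: 1480 = 2^3 × 5 × 37
By Fermat: n is sum of two squares iff every prime p ≡ 3 (mod 4) appears to even power.
All primes ≡ 3 (mod 4) appear to even power.
Search a = 0, 1, 2, … for 1480 - a² a perfect square: first hit at a = 6: 1480 - 36 = 1444 = 38².
1480 = 6² + 38² = 36 + 1444 ✓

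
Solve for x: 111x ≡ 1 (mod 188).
83

gcd(111, 188) = 1, so the inverse exists.
Extended Euclidean algorithm on (188, 111):
188 = 1 × 111 + 77  ⟹  77 = (1)·188 + (-1)·111
111 = 1 × 77 + 34  ⟹  34 = (-1)·188 + (2)·111
77 = 2 × 34 + 9  ⟹  9 = (3)·188 + (-5)·111
34 = 3 × 9 + 7  ⟹  7 = (-10)·188 + (17)·111
9 = 1 × 7 + 2  ⟹  2 = (13)·188 + (-22)·111
7 = 3 × 2 + 1  ⟹  1 = (-49)·188 + (83)·111
So (83)·111 ≡ 1 (mod 188), i.e. 111^(-1) ≡ 83 (mod 188).
Check: 111 × 83 = 9213 ≡ 1 (mod 188)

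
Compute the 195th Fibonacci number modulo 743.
160

Matrix identity: Q^n = [[F_(n+1), F_n], [F_n, F_(n-1)]] with Q = [[1,1],[1,0]].
n = 195 = 11000011₂. Square-and-multiply, entries mod 743:
Q^1 = [[1,1],[1,0]]
Q^3 = (Q^1)²·Q = [[3,2],[2,1]]
Q^6 = (Q^3)² = [[13,8],[8,5]]
Q^12 = (Q^6)² = [[233,144],[144,89]]
Q^24 = (Q^12)² = [[725,302],[302,423]]
Q^48 = (Q^24)² = [[139,458],[458,424]]
Q^97 = (Q^48)²·Q = [[274,241],[241,33]]
Q^195 = (Q^97)²·Q = [[590,160],[160,430]]
F_195 mod 743 = Q^195[0][1] = 160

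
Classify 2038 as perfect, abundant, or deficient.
deficient

Proper divisors of 2038: sum = 1 + 2 + 1019 = 1022
Since 1022 < 2038, 2038 is deficient.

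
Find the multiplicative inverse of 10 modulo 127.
89

gcd(10, 127) = 1, so the inverse exists.
Extended Euclidean algorithm on (127, 10):
127 = 12 × 10 + 7  ⟹  7 = (1)·127 + (-12)·10
10 = 1 × 7 + 3  ⟹  3 = (-1)·127 + (13)·10
7 = 2 × 3 + 1  ⟹  1 = (3)·127 + (-38)·10
So (-38)·10 ≡ 1 (mod 127), i.e. 10^(-1) ≡ -38 ≡ 89 (mod 127).
Check: 10 × 89 = 890 ≡ 1 (mod 127)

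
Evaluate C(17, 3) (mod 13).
4

Using Lucas' theorem:
Write n=17 and k=3 in base 13:
n in base 13: [1, 4]
k in base 13: [0, 3]
C(17,3) mod 13 = ∏ C(n_i, k_i) mod 13
Digit binomials (mod 13): C(1,0) = 1; C(4,3) = 4
Product: 1 × 4 = 4 ≡ 4 (mod 13)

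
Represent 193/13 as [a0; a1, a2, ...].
[14; 1, 5, 2]

Euclidean algorithm steps:
193 = 14 × 13 + 11
13 = 1 × 11 + 2
11 = 5 × 2 + 1
2 = 2 × 1 + 0
Continued fraction: [14; 1, 5, 2]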